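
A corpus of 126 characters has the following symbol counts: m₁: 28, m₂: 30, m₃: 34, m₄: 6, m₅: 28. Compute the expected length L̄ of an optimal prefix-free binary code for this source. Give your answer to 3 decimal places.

2.270 bits/symbol

Probabilities are the counts divided by 126.
Repeatedly combine the two least-probable nodes; the expected code length is the sum of the merged weights.
merge 1/21 + 2/9 → 17/63
merge 2/9 + 5/21 → 29/63
merge 17/63 + 17/63 → 34/63
merge 29/63 + 34/63 → 1
L = 17/63 + 29/63 + 34/63 + 1 = 143/63 ≈ 2.270 bits/symbol.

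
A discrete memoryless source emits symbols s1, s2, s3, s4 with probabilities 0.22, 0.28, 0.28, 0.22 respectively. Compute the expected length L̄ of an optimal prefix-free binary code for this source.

2 bits/symbol

Repeatedly combine the two least-probable nodes; the expected code length is the sum of the merged weights.
merge 11/50 + 11/50 → 11/25
merge 7/25 + 7/25 → 14/25
merge 11/25 + 14/25 → 1
L = 11/25 + 14/25 + 1 = 2 bits/symbol.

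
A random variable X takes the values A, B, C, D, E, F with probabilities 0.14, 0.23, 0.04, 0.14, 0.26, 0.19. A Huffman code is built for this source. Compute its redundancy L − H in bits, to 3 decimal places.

0.072 bits

Entropy H = −Σ p log₂ p ≈ 2.4282 bits.
Huffman merges: 1/25+7/50→9/50; 7/50+9/50→8/25; 19/100+23/100→21/50; 13/50+8/25→29/50; 21/50+29/50→1. L = 5/2 ≈ 2.5000.
L − H = 2.5000 − 2.4282 = 0.072 bits.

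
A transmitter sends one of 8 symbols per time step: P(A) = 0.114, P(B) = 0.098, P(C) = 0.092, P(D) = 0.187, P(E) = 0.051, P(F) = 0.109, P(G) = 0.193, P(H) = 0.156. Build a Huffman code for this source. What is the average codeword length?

2.95 bits/symbol

Repeatedly combine the two least-probable nodes; the expected code length is the sum of the merged weights.
merge 51/1000 + 23/250 → 143/1000
merge 49/500 + 109/1000 → 207/1000
merge 57/500 + 143/1000 → 257/1000
merge 39/250 + 187/1000 → 343/1000
merge 193/1000 + 207/1000 → 2/5
merge 257/1000 + 343/1000 → 3/5
merge 2/5 + 3/5 → 1
L = 143/1000 + 207/1000 + 257/1000 + 343/1000 + 2/5 + 3/5 + 1 = 59/20 = 2.95 bits/symbol.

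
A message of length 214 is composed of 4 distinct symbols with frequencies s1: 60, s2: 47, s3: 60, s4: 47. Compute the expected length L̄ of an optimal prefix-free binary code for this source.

2 bits/symbol

Probabilities are the counts divided by 214.
Repeatedly combine the two least-probable nodes; the expected code length is the sum of the merged weights.
merge 47/214 + 47/214 → 47/107
merge 30/107 + 30/107 → 60/107
merge 47/107 + 60/107 → 1
L = 47/107 + 60/107 + 1 = 2 bits/symbol.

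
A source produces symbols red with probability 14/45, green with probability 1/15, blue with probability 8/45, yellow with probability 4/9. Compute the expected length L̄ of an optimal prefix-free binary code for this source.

Repeatedly combine the two least-probable nodes; the expected code length is the sum of the merged weights.
merge 1/15 + 8/45 → 11/45
merge 11/45 + 14/45 → 5/9
merge 4/9 + 5/9 → 1
L = 11/45 + 5/9 + 1 = 9/5 = 1.8 bits/symbol.

1.8 bits/symbol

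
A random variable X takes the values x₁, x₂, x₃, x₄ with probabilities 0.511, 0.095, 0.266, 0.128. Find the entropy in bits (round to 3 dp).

H = −Σ pᵢ log₂ pᵢ.
−0.511·log₂(0.511) = 0.4950
−0.095·log₂(0.095) = 0.3226
−0.266·log₂(0.266) = 0.5082
−0.128·log₂(0.128) = 0.3796
Sum ≈ 1.7054 → 1.705 bits.

1.705 bits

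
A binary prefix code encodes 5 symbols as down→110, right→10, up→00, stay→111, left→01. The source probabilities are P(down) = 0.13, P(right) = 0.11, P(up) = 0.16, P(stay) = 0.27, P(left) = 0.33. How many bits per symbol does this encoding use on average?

2.4 bits/symbol

L̄ = Σ pᵢ·ℓᵢ = 0.13·3 + 0.11·2 + 0.16·2 + 0.27·3 + 0.33·2 = 2.4 bits/symbol.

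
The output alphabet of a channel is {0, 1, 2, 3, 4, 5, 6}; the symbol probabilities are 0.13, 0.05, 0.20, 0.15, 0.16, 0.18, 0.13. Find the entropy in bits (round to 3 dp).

H = −Σ pᵢ log₂ pᵢ.
−0.13·log₂(0.13) = 0.3826
−0.05·log₂(0.05) = 0.2161
−0.20·log₂(0.20) = 0.4644
−0.15·log₂(0.15) = 0.4105
−0.16·log₂(0.16) = 0.4230
−0.18·log₂(0.18) = 0.4453
−0.13·log₂(0.13) = 0.3826
Sum ≈ 2.7246 → 2.725 bits.

2.725 bits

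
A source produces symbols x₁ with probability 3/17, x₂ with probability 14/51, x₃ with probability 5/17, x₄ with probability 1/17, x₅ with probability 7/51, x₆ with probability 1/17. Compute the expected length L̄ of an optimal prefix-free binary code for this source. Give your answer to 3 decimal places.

2.373 bits/symbol

Repeatedly combine the two least-probable nodes; the expected code length is the sum of the merged weights.
merge 1/17 + 1/17 → 2/17
merge 2/17 + 7/51 → 13/51
merge 3/17 + 13/51 → 22/51
merge 14/51 + 5/17 → 29/51
merge 22/51 + 29/51 → 1
L = 2/17 + 13/51 + 22/51 + 29/51 + 1 = 121/51 ≈ 2.373 bits/symbol.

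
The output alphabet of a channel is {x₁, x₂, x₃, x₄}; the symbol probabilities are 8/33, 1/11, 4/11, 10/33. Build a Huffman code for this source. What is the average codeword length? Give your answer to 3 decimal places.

1.970 bits/symbol

Repeatedly combine the two least-probable nodes; the expected code length is the sum of the merged weights.
merge 1/11 + 8/33 → 1/3
merge 10/33 + 1/3 → 7/11
merge 4/11 + 7/11 → 1
L = 1/3 + 7/11 + 1 = 65/33 ≈ 1.970 bits/symbol.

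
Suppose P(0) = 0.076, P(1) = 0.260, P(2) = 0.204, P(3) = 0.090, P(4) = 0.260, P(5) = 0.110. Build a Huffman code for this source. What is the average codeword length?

2.442 bits/symbol

Repeatedly combine the two least-probable nodes; the expected code length is the sum of the merged weights.
merge 19/250 + 9/100 → 83/500
merge 11/100 + 83/500 → 69/250
merge 51/250 + 13/50 → 58/125
merge 13/50 + 69/250 → 67/125
merge 58/125 + 67/125 → 1
L = 83/500 + 69/250 + 58/125 + 67/125 + 1 = 1221/500 = 2.442 bits/symbol.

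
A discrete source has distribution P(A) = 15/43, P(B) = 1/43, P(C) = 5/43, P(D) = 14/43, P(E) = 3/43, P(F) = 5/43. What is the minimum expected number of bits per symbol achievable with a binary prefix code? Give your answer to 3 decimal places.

Repeatedly combine the two least-probable nodes; the expected code length is the sum of the merged weights.
merge 1/43 + 3/43 → 4/43
merge 4/43 + 5/43 → 9/43
merge 5/43 + 9/43 → 14/43
merge 14/43 + 14/43 → 28/43
merge 15/43 + 28/43 → 1
L = 4/43 + 9/43 + 14/43 + 28/43 + 1 = 98/43 ≈ 2.279 bits/symbol.

2.279 bits/symbol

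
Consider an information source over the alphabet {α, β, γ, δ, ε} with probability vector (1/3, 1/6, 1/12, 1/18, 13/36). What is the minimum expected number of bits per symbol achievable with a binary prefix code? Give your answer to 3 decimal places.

2.083 bits/symbol

Repeatedly combine the two least-probable nodes; the expected code length is the sum of the merged weights.
merge 1/18 + 1/12 → 5/36
merge 5/36 + 1/6 → 11/36
merge 11/36 + 1/3 → 23/36
merge 13/36 + 23/36 → 1
L = 5/36 + 11/36 + 23/36 + 1 = 25/12 ≈ 2.083 bits/symbol.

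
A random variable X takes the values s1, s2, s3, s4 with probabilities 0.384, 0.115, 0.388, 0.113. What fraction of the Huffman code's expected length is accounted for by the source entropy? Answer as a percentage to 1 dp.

Entropy H = −Σ p log₂ p ≈ 1.7745 bits.
Huffman merges: 113/1000+23/200→57/250; 57/250+48/125→153/250; 97/250+153/250→1. L = 46/25 ≈ 1.8400.
Efficiency = H/L = 1.7745/1.8400 = 96.4%.

96.4%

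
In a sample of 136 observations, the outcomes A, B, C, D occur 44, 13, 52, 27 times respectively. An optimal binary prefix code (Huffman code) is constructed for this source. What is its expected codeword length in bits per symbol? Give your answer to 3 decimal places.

1.912 bits/symbol

Probabilities are the counts divided by 136.
Repeatedly combine the two least-probable nodes; the expected code length is the sum of the merged weights.
merge 13/136 + 27/136 → 5/17
merge 5/17 + 11/34 → 21/34
merge 13/34 + 21/34 → 1
L = 5/17 + 21/34 + 1 = 65/34 ≈ 1.912 bits/symbol.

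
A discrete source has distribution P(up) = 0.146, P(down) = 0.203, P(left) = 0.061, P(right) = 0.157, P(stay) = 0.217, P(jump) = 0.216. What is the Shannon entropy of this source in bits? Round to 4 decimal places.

2.4937 bits

H = −Σ pᵢ log₂ pᵢ.
−0.146·log₂(0.146) = 0.4053
−0.203·log₂(0.203) = 0.4670
−0.061·log₂(0.061) = 0.2461
−0.157·log₂(0.157) = 0.4194
−0.217·log₂(0.217) = 0.4783
−0.216·log₂(0.216) = 0.4776
Sum ≈ 2.4937 → 2.4937 bits.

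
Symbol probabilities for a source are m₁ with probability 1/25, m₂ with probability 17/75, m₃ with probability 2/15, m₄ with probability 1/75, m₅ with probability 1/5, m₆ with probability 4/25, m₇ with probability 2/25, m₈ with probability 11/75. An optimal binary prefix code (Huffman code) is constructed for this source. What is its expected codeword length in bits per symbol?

2.76 bits/symbol

Repeatedly combine the two least-probable nodes; the expected code length is the sum of the merged weights.
merge 1/75 + 1/25 → 4/75
merge 4/75 + 2/25 → 2/15
merge 2/15 + 2/15 → 4/15
merge 11/75 + 4/25 → 23/75
merge 1/5 + 17/75 → 32/75
merge 4/15 + 23/75 → 43/75
merge 32/75 + 43/75 → 1
L = 4/75 + 2/15 + 4/15 + 23/75 + 32/75 + 43/75 + 1 = 69/25 = 2.76 bits/symbol.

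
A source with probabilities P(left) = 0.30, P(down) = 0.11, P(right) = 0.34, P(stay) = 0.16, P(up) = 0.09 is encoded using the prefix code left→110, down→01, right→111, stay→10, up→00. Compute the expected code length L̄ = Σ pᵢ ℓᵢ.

2.64 bits/symbol

L̄ = Σ pᵢ·ℓᵢ = 0.30·3 + 0.11·2 + 0.34·3 + 0.16·2 + 0.09·2 = 2.64 bits/symbol.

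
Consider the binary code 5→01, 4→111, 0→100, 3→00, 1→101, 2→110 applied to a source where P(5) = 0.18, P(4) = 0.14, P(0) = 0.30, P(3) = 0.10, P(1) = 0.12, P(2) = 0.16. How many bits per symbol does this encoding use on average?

L̄ = Σ pᵢ·ℓᵢ = 0.18·2 + 0.14·3 + 0.30·3 + 0.10·2 + 0.12·3 + 0.16·3 = 2.72 bits/symbol.

2.72 bits/symbol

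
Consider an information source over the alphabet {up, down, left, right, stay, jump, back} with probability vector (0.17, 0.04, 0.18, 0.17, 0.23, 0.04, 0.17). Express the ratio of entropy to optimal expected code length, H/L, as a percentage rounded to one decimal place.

97.7%

Entropy H = −Σ p log₂ p ≈ 2.6082 bits.
Huffman merges: 1/25+1/25→2/25; 2/25+17/100→1/4; 17/100+17/100→17/50; 9/50+23/100→41/100; 1/4+17/50→59/100; 41/100+59/100→1. L = 267/100 ≈ 2.6700.
Efficiency = H/L = 2.6082/2.6700 = 97.7%.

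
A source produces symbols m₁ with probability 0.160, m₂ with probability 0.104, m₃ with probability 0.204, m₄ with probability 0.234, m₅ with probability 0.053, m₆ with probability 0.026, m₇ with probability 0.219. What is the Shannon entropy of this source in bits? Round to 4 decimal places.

2.5621 bits

H = −Σ pᵢ log₂ pᵢ.
−0.160·log₂(0.160) = 0.4230
−0.104·log₂(0.104) = 0.3396
−0.204·log₂(0.204) = 0.4678
−0.234·log₂(0.234) = 0.4903
−0.053·log₂(0.053) = 0.2246
−0.026·log₂(0.026) = 0.1369
−0.219·log₂(0.219) = 0.4798
Sum ≈ 2.5621 → 2.5621 bits.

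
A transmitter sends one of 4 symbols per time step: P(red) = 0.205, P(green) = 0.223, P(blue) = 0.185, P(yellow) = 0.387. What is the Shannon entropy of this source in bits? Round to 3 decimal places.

H = −Σ pᵢ log₂ pᵢ.
−0.205·log₂(0.205) = 0.4687
−0.223·log₂(0.223) = 0.4828
−0.185·log₂(0.185) = 0.4504
−0.387·log₂(0.387) = 0.5300
Sum ≈ 1.9319 → 1.932 bits.

1.932 bits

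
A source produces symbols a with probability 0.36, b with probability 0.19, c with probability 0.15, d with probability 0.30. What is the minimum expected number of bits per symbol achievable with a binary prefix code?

1.98 bits/symbol

Repeatedly combine the two least-probable nodes; the expected code length is the sum of the merged weights.
merge 3/20 + 19/100 → 17/50
merge 3/10 + 17/50 → 16/25
merge 9/25 + 16/25 → 1
L = 17/50 + 16/25 + 1 = 99/50 = 1.98 bits/symbol.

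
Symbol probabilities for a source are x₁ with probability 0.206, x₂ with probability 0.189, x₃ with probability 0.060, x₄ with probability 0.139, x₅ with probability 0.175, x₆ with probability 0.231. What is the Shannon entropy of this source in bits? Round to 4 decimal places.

H = −Σ pᵢ log₂ pᵢ.
−0.206·log₂(0.206) = 0.4695
−0.189·log₂(0.189) = 0.4543
−0.060·log₂(0.060) = 0.2435
−0.139·log₂(0.139) = 0.3957
−0.175·log₂(0.175) = 0.4401
−0.231·log₂(0.231) = 0.4883
Sum ≈ 2.4914 → 2.4914 bits.

2.4914 bits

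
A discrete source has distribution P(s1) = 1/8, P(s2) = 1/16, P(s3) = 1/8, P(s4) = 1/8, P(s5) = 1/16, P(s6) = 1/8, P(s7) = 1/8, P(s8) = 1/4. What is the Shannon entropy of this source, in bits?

2.875 bits

Each probability is a power of 1/2, so log₂(1/p) is an integer.
H = Σ p·log₂(1/p) = 1/8·3 + 1/16·4 + 1/8·3 + 1/8·3 + 1/16·4 + 1/8·3 + 1/8·3 + 1/4·2 = 2.875 bits.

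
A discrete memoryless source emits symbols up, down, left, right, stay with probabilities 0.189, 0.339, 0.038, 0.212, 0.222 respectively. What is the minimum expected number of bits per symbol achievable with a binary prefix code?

2.227 bits/symbol

Repeatedly combine the two least-probable nodes; the expected code length is the sum of the merged weights.
merge 19/500 + 189/1000 → 227/1000
merge 53/250 + 111/500 → 217/500
merge 227/1000 + 339/1000 → 283/500
merge 217/500 + 283/500 → 1
L = 227/1000 + 217/500 + 283/500 + 1 = 2227/1000 = 2.227 bits/symbol.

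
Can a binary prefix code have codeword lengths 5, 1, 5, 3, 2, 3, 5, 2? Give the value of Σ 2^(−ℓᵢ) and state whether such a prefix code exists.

1.34375; no

With common denominator 2^5 = 32: Σ 2^(−ℓᵢ) = 1/32 + 16/32 + 1/32 + 4/32 + 8/32 + 4/32 + 1/32 + 8/32 = 43/32 = 1.34375.
Kraft's inequality requires Σ ≤ 1; here Σ = 1.34375 > 1, so no such prefix code exists.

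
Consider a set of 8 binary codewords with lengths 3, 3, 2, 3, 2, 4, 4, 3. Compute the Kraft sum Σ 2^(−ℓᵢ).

With common denominator 2^4 = 16: Σ 2^(−ℓᵢ) = 2/16 + 2/16 + 4/16 + 2/16 + 4/16 + 1/16 + 1/16 + 2/16 = 18/16 = 1.125.

1.125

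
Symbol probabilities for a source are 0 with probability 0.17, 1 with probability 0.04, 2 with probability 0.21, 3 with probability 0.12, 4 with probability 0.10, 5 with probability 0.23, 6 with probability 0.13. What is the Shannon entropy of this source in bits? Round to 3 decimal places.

2.663 bits

H = −Σ pᵢ log₂ pᵢ.
−0.17·log₂(0.17) = 0.4346
−0.04·log₂(0.04) = 0.1858
−0.21·log₂(0.21) = 0.4728
−0.12·log₂(0.12) = 0.3671
−0.10·log₂(0.10) = 0.3322
−0.23·log₂(0.23) = 0.4877
−0.13·log₂(0.13) = 0.3826
Sum ≈ 2.6627 → 2.663 bits.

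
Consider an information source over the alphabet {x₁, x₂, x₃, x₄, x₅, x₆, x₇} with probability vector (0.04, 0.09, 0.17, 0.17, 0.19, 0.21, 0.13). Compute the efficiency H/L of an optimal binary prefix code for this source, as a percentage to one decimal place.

98.1%

Entropy H = −Σ p log₂ p ≈ 2.6783 bits.
Huffman merges: 1/25+9/100→13/100; 13/100+13/100→13/50; 17/100+17/100→17/50; 19/100+21/100→2/5; 13/50+17/50→3/5; 2/5+3/5→1. L = 273/100 ≈ 2.7300.
Efficiency = H/L = 2.6783/2.7300 = 98.1%.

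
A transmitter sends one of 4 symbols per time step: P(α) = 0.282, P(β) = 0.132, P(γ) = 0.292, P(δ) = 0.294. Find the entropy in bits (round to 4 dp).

H = −Σ pᵢ log₂ pᵢ.
−0.282·log₂(0.282) = 0.5150
−0.132·log₂(0.132) = 0.3856
−0.292·log₂(0.292) = 0.5186
−0.294·log₂(0.294) = 0.5192
Sum ≈ 1.9384 → 1.9384 bits.

1.9384 bits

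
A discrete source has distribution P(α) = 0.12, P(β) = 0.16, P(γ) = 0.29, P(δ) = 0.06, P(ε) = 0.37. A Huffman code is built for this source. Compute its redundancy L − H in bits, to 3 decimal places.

Entropy H = −Σ p log₂ p ≈ 2.0823 bits.
Huffman merges: 3/50+3/25→9/50; 4/25+9/50→17/50; 29/100+17/50→63/100; 37/100+63/100→1. L = 43/20 ≈ 2.1500.
L − H = 2.1500 − 2.0823 = 0.068 bits.

0.068 bits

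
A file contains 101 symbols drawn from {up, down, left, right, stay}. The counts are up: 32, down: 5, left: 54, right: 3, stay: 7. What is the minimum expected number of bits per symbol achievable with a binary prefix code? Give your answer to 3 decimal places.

1.693 bits/symbol

Probabilities are the counts divided by 101.
Repeatedly combine the two least-probable nodes; the expected code length is the sum of the merged weights.
merge 3/101 + 5/101 → 8/101
merge 7/101 + 8/101 → 15/101
merge 15/101 + 32/101 → 47/101
merge 47/101 + 54/101 → 1
L = 8/101 + 15/101 + 47/101 + 1 = 171/101 ≈ 1.693 bits/symbol.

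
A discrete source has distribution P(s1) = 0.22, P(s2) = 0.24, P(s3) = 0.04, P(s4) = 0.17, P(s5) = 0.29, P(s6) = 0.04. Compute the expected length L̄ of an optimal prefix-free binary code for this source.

2.33 bits/symbol

Repeatedly combine the two least-probable nodes; the expected code length is the sum of the merged weights.
merge 1/25 + 1/25 → 2/25
merge 2/25 + 17/100 → 1/4
merge 11/50 + 6/25 → 23/50
merge 1/4 + 29/100 → 27/50
merge 23/50 + 27/50 → 1
L = 2/25 + 1/4 + 23/50 + 27/50 + 1 = 233/100 = 2.33 bits/symbol.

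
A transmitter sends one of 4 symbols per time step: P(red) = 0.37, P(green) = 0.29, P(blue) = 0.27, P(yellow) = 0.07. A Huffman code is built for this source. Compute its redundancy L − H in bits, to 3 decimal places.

0.143 bits

Entropy H = −Σ p log₂ p ≈ 1.8272 bits.
Huffman merges: 7/100+27/100→17/50; 29/100+17/50→63/100; 37/100+63/100→1. L = 197/100 ≈ 1.9700.
L − H = 1.9700 − 1.8272 = 0.143 bits.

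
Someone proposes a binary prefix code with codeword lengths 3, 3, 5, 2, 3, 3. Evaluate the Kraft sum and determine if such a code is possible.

0.78125; yes

With common denominator 2^5 = 32: Σ 2^(−ℓᵢ) = 4/32 + 4/32 + 1/32 + 8/32 + 4/32 + 4/32 = 25/32 = 0.78125.
Kraft's inequality requires Σ ≤ 1; here Σ = 0.78125 ≤ 1, so such a prefix code exists.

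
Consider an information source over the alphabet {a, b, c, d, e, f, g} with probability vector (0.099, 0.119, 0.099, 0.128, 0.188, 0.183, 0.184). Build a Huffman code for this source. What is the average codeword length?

2.812 bits/symbol

Repeatedly combine the two least-probable nodes; the expected code length is the sum of the merged weights.
merge 99/1000 + 99/1000 → 99/500
merge 119/1000 + 16/125 → 247/1000
merge 183/1000 + 23/125 → 367/1000
merge 47/250 + 99/500 → 193/500
merge 247/1000 + 367/1000 → 307/500
merge 193/500 + 307/500 → 1
L = 99/500 + 247/1000 + 367/1000 + 193/500 + 307/500 + 1 = 703/250 = 2.812 bits/symbol.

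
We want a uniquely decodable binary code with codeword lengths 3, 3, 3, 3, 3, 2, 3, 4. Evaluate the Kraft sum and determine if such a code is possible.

With common denominator 2^4 = 16: Σ 2^(−ℓᵢ) = 2/16 + 2/16 + 2/16 + 2/16 + 2/16 + 4/16 + 2/16 + 1/16 = 17/16 = 1.0625.
Kraft's inequality requires Σ ≤ 1; here Σ = 1.0625 > 1, so no such prefix code exists.

1.0625; no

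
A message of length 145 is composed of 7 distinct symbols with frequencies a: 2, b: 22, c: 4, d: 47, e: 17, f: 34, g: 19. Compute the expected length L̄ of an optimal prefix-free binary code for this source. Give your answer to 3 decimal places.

2.483 bits/symbol

Probabilities are the counts divided by 145.
Repeatedly combine the two least-probable nodes; the expected code length is the sum of the merged weights.
merge 2/145 + 4/145 → 6/145
merge 6/145 + 17/145 → 23/145
merge 19/145 + 22/145 → 41/145
merge 23/145 + 34/145 → 57/145
merge 41/145 + 47/145 → 88/145
merge 57/145 + 88/145 → 1
L = 6/145 + 23/145 + 41/145 + 57/145 + 88/145 + 1 = 72/29 ≈ 2.483 bits/symbol.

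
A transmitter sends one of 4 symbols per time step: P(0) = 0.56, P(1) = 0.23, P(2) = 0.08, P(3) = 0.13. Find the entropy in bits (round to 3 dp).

H = −Σ pᵢ log₂ pᵢ.
−0.56·log₂(0.56) = 0.4684
−0.23·log₂(0.23) = 0.4877
−0.08·log₂(0.08) = 0.2915
−0.13·log₂(0.13) = 0.3826
Sum ≈ 1.6303 → 1.630 bits.

1.630 bits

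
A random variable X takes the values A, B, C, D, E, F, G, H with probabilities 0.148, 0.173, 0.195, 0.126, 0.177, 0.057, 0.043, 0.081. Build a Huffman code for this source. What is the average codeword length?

2.905 bits/symbol

Repeatedly combine the two least-probable nodes; the expected code length is the sum of the merged weights.
merge 43/1000 + 57/1000 → 1/10
merge 81/1000 + 1/10 → 181/1000
merge 63/500 + 37/250 → 137/500
merge 173/1000 + 177/1000 → 7/20
merge 181/1000 + 39/200 → 47/125
merge 137/500 + 7/20 → 78/125
merge 47/125 + 78/125 → 1
L = 1/10 + 181/1000 + 137/500 + 7/20 + 47/125 + 78/125 + 1 = 581/200 = 2.905 bits/symbol.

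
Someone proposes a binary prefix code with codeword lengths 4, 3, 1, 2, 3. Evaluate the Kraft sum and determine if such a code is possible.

1.0625; no

With common denominator 2^4 = 16: Σ 2^(−ℓᵢ) = 1/16 + 2/16 + 8/16 + 4/16 + 2/16 = 17/16 = 1.0625.
Kraft's inequality requires Σ ≤ 1; here Σ = 1.0625 > 1, so no such prefix code exists.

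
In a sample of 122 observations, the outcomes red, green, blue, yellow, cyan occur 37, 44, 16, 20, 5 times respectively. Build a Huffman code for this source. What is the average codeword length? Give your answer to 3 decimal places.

Probabilities are the counts divided by 122.
Repeatedly combine the two least-probable nodes; the expected code length is the sum of the merged weights.
merge 5/122 + 8/61 → 21/122
merge 10/61 + 21/122 → 41/122
merge 37/122 + 41/122 → 39/61
merge 22/61 + 39/61 → 1
L = 21/122 + 41/122 + 39/61 + 1 = 131/61 ≈ 2.148 bits/symbol.

2.148 bits/symbol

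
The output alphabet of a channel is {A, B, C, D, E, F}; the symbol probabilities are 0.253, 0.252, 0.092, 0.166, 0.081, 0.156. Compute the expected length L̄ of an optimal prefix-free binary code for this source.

Repeatedly combine the two least-probable nodes; the expected code length is the sum of the merged weights.
merge 81/1000 + 23/250 → 173/1000
merge 39/250 + 83/500 → 161/500
merge 173/1000 + 63/250 → 17/40
merge 253/1000 + 161/500 → 23/40
merge 17/40 + 23/40 → 1
L = 173/1000 + 161/500 + 17/40 + 23/40 + 1 = 499/200 = 2.495 bits/symbol.

2.495 bits/symbol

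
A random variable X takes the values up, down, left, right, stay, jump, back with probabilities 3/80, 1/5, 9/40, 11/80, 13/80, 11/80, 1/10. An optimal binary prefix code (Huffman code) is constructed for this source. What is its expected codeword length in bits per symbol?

Repeatedly combine the two least-probable nodes; the expected code length is the sum of the merged weights.
merge 3/80 + 1/10 → 11/80
merge 11/80 + 11/80 → 11/40
merge 11/80 + 13/80 → 3/10
merge 1/5 + 9/40 → 17/40
merge 11/40 + 3/10 → 23/40
merge 17/40 + 23/40 → 1
L = 11/80 + 11/40 + 3/10 + 17/40 + 23/40 + 1 = 217/80 = 2.7125 bits/symbol.

2.7125 bits/symbol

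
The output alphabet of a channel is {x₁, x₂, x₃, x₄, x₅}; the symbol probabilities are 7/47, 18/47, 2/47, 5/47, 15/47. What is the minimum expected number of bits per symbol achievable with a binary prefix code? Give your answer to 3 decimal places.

2.064 bits/symbol

Repeatedly combine the two least-probable nodes; the expected code length is the sum of the merged weights.
merge 2/47 + 5/47 → 7/47
merge 7/47 + 7/47 → 14/47
merge 14/47 + 15/47 → 29/47
merge 18/47 + 29/47 → 1
L = 7/47 + 14/47 + 29/47 + 1 = 97/47 ≈ 2.064 bits/symbol.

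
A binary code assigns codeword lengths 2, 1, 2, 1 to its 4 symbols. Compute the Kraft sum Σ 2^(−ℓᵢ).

With common denominator 2^2 = 4: Σ 2^(−ℓᵢ) = 1/4 + 2/4 + 1/4 + 2/4 = 6/4 = 1.5.

1.5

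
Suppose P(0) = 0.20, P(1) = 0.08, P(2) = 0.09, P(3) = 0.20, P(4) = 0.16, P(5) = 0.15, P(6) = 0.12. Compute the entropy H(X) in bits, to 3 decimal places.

2.734 bits

H = −Σ pᵢ log₂ pᵢ.
−0.20·log₂(0.20) = 0.4644
−0.08·log₂(0.08) = 0.2915
−0.09·log₂(0.09) = 0.3127
−0.20·log₂(0.20) = 0.4644
−0.16·log₂(0.16) = 0.4230
−0.15·log₂(0.15) = 0.4105
−0.12·log₂(0.12) = 0.3671
Sum ≈ 2.7336 → 2.734 bits.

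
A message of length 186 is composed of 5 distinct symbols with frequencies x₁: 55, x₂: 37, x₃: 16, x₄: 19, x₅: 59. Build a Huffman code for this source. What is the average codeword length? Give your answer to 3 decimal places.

2.188 bits/symbol

Probabilities are the counts divided by 186.
Repeatedly combine the two least-probable nodes; the expected code length is the sum of the merged weights.
merge 8/93 + 19/186 → 35/186
merge 35/186 + 37/186 → 12/31
merge 55/186 + 59/186 → 19/31
merge 12/31 + 19/31 → 1
L = 35/186 + 12/31 + 19/31 + 1 = 407/186 ≈ 2.188 bits/symbol.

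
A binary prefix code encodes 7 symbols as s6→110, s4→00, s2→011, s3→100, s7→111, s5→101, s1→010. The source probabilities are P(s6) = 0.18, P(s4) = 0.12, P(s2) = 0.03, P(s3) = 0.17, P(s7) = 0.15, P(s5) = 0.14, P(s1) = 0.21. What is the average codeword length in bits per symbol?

2.88 bits/symbol

L̄ = Σ pᵢ·ℓᵢ = 0.18·3 + 0.12·2 + 0.03·3 + 0.17·3 + 0.15·3 + 0.14·3 + 0.21·3 = 2.88 bits/symbol.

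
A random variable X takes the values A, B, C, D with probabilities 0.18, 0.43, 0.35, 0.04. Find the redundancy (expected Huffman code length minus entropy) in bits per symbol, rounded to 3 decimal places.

0.105 bits

Entropy H = −Σ p log₂ p ≈ 1.6847 bits.
Huffman merges: 1/25+9/50→11/50; 11/50+7/20→57/100; 43/100+57/100→1. L = 179/100 ≈ 1.7900.
L − H = 1.7900 − 1.6847 = 0.105 bits.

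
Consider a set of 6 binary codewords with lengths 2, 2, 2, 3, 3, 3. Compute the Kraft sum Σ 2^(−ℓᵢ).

1.125

With common denominator 2^3 = 8: Σ 2^(−ℓᵢ) = 2/8 + 2/8 + 2/8 + 1/8 + 1/8 + 1/8 = 9/8 = 1.125.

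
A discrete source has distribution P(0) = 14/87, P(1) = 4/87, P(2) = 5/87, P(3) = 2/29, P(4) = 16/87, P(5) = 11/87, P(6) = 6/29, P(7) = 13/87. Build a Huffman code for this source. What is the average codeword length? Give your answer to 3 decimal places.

2.885 bits/symbol

Repeatedly combine the two least-probable nodes; the expected code length is the sum of the merged weights.
merge 4/87 + 5/87 → 3/29
merge 2/29 + 3/29 → 5/29
merge 11/87 + 13/87 → 8/29
merge 14/87 + 5/29 → 1/3
merge 16/87 + 6/29 → 34/87
merge 8/29 + 1/3 → 53/87
merge 34/87 + 53/87 → 1
L = 3/29 + 5/29 + 8/29 + 1/3 + 34/87 + 53/87 + 1 = 251/87 ≈ 2.885 bits/symbol.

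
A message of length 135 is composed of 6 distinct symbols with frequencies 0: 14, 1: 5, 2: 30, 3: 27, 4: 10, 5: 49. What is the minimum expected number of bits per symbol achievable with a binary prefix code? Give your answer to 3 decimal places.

Probabilities are the counts divided by 135.
Repeatedly combine the two least-probable nodes; the expected code length is the sum of the merged weights.
merge 1/27 + 2/27 → 1/9
merge 14/135 + 1/9 → 29/135
merge 1/5 + 29/135 → 56/135
merge 2/9 + 49/135 → 79/135
merge 56/135 + 79/135 → 1
L = 1/9 + 29/135 + 56/135 + 79/135 + 1 = 314/135 ≈ 2.326 bits/symbol.

2.326 bits/symbol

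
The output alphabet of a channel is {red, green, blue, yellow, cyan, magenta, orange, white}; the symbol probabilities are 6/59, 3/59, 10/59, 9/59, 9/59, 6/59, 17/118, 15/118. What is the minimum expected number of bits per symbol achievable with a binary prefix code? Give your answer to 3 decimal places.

2.983 bits/symbol

Repeatedly combine the two least-probable nodes; the expected code length is the sum of the merged weights.
merge 3/59 + 6/59 → 9/59
merge 6/59 + 15/118 → 27/118
merge 17/118 + 9/59 → 35/118
merge 9/59 + 9/59 → 18/59
merge 10/59 + 27/118 → 47/118
merge 35/118 + 18/59 → 71/118
merge 47/118 + 71/118 → 1
L = 9/59 + 27/118 + 35/118 + 18/59 + 47/118 + 71/118 + 1 = 176/59 ≈ 2.983 bits/symbol.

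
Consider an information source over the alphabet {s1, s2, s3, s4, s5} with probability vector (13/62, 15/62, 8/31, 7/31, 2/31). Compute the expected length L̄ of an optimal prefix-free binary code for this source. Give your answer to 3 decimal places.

2.274 bits/symbol

Repeatedly combine the two least-probable nodes; the expected code length is the sum of the merged weights.
merge 2/31 + 13/62 → 17/62
merge 7/31 + 15/62 → 29/62
merge 8/31 + 17/62 → 33/62
merge 29/62 + 33/62 → 1
L = 17/62 + 29/62 + 33/62 + 1 = 141/62 ≈ 2.274 bits/symbol.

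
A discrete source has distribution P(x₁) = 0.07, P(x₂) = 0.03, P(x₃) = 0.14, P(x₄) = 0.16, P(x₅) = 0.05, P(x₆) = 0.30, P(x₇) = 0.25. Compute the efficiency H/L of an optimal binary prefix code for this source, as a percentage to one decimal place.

Entropy H = −Σ p log₂ p ≈ 2.4776 bits.
Huffman merges: 3/100+1/20→2/25; 7/100+2/25→3/20; 7/50+3/20→29/100; 4/25+1/4→41/100; 29/100+3/10→59/100; 41/100+59/100→1. L = 63/25 ≈ 2.5200.
Efficiency = H/L = 2.4776/2.5200 = 98.3%.

98.3%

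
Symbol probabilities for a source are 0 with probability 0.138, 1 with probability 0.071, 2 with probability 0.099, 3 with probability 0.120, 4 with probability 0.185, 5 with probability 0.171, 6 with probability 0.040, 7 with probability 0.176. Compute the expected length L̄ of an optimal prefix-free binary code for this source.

2.926 bits/symbol

Repeatedly combine the two least-probable nodes; the expected code length is the sum of the merged weights.
merge 1/25 + 71/1000 → 111/1000
merge 99/1000 + 111/1000 → 21/100
merge 3/25 + 69/500 → 129/500
merge 171/1000 + 22/125 → 347/1000
merge 37/200 + 21/100 → 79/200
merge 129/500 + 347/1000 → 121/200
merge 79/200 + 121/200 → 1
L = 111/1000 + 21/100 + 129/500 + 347/1000 + 79/200 + 121/200 + 1 = 1463/500 = 2.926 bits/symbol.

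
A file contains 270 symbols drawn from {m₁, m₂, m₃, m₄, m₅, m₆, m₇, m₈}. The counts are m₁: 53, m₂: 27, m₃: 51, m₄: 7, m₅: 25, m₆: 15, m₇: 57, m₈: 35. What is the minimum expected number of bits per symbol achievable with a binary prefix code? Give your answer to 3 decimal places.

Probabilities are the counts divided by 270.
Repeatedly combine the two least-probable nodes; the expected code length is the sum of the merged weights.
merge 7/270 + 1/18 → 11/135
merge 11/135 + 5/54 → 47/270
merge 1/10 + 7/54 → 31/135
merge 47/270 + 17/90 → 49/135
merge 53/270 + 19/90 → 11/27
merge 31/135 + 49/135 → 16/27
merge 11/27 + 16/27 → 1
L = 11/135 + 47/270 + 31/135 + 49/135 + 11/27 + 16/27 + 1 = 769/270 ≈ 2.848 bits/symbol.

2.848 bits/symbol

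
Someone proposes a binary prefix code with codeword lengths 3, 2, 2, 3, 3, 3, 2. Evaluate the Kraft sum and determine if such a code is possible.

With common denominator 2^3 = 8: Σ 2^(−ℓᵢ) = 1/8 + 2/8 + 2/8 + 1/8 + 1/8 + 1/8 + 2/8 = 10/8 = 1.25.
Kraft's inequality requires Σ ≤ 1; here Σ = 1.25 > 1, so no such prefix code exists.

1.25; no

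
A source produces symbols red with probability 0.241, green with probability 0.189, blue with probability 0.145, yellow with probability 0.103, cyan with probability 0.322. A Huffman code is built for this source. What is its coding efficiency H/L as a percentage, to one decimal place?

98.6%

Entropy H = −Σ p log₂ p ≈ 2.2172 bits.
Huffman merges: 103/1000+29/200→31/125; 189/1000+241/1000→43/100; 31/125+161/500→57/100; 43/100+57/100→1. L = 281/125 ≈ 2.2480.
Efficiency = H/L = 2.2172/2.2480 = 98.6%.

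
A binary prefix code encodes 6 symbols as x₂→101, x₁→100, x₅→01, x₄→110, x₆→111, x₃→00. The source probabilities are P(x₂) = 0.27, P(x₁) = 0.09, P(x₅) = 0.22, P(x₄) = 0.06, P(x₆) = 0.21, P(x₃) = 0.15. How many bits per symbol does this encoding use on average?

2.63 bits/symbol

L̄ = Σ pᵢ·ℓᵢ = 0.27·3 + 0.09·3 + 0.22·2 + 0.06·3 + 0.21·3 + 0.15·2 = 2.63 bits/symbol.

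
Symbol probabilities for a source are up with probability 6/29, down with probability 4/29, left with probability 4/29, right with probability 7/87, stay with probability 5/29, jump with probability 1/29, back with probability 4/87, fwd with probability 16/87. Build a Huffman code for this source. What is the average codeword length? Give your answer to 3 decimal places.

Repeatedly combine the two least-probable nodes; the expected code length is the sum of the merged weights.
merge 1/29 + 4/87 → 7/87
merge 7/87 + 7/87 → 14/87
merge 4/29 + 4/29 → 8/29
merge 14/87 + 5/29 → 1/3
merge 16/87 + 6/29 → 34/87
merge 8/29 + 1/3 → 53/87
merge 34/87 + 53/87 → 1
L = 7/87 + 14/87 + 8/29 + 1/3 + 34/87 + 53/87 + 1 = 248/87 ≈ 2.851 bits/symbol.

2.851 bits/symbol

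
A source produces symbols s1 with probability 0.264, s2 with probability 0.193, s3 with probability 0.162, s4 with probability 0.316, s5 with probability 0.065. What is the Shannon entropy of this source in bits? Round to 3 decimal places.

H = −Σ pᵢ log₂ pᵢ.
−0.264·log₂(0.264) = 0.5072
−0.193·log₂(0.193) = 0.4581
−0.162·log₂(0.162) = 0.4254
−0.316·log₂(0.316) = 0.5252
−0.065·log₂(0.065) = 0.2563
Sum ≈ 2.1722 → 2.172 bits.

2.172 bits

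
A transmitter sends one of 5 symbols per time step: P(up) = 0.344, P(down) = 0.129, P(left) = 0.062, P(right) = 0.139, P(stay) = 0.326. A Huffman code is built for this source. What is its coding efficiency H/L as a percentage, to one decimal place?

Entropy H = −Σ p log₂ p ≈ 2.0823 bits.
Huffman merges: 31/500+129/1000→191/1000; 139/1000+191/1000→33/100; 163/500+33/100→82/125; 43/125+82/125→1. L = 2177/1000 ≈ 2.1770.
Efficiency = H/L = 2.0823/2.1770 = 95.7%.

95.7%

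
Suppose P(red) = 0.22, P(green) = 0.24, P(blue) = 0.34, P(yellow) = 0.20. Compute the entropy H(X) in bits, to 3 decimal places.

1.968 bits

H = −Σ pᵢ log₂ pᵢ.
−0.22·log₂(0.22) = 0.4806
−0.24·log₂(0.24) = 0.4941
−0.34·log₂(0.34) = 0.5292
−0.20·log₂(0.20) = 0.4644
Sum ≈ 1.9683 → 1.968 bits.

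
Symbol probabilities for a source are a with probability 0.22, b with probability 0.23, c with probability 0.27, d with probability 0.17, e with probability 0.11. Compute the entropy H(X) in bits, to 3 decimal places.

2.263 bits

H = −Σ pᵢ log₂ pᵢ.
−0.22·log₂(0.22) = 0.4806
−0.23·log₂(0.23) = 0.4877
−0.27·log₂(0.27) = 0.5100
−0.17·log₂(0.17) = 0.4346
−0.11·log₂(0.11) = 0.3503
Sum ≈ 2.2631 → 2.263 bits.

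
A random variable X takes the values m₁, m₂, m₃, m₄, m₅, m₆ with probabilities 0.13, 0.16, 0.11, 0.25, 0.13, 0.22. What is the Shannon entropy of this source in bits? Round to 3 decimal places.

H = −Σ pᵢ log₂ pᵢ.
−0.13·log₂(0.13) = 0.3826
−0.16·log₂(0.16) = 0.4230
−0.11·log₂(0.11) = 0.3503
−0.25·log₂(0.25) = 0.5000
−0.13·log₂(0.13) = 0.3826
−0.22·log₂(0.22) = 0.4806
Sum ≈ 2.5192 → 2.519 bits.

2.519 bits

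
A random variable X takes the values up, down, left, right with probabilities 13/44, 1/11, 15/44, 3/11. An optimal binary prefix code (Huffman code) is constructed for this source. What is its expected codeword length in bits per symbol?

2 bits/symbol

Repeatedly combine the two least-probable nodes; the expected code length is the sum of the merged weights.
merge 1/11 + 3/11 → 4/11
merge 13/44 + 15/44 → 7/11
merge 4/11 + 7/11 → 1
L = 4/11 + 7/11 + 1 = 2 bits/symbol.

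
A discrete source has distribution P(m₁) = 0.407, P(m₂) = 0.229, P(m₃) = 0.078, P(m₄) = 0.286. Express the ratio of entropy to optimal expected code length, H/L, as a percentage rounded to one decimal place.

Entropy H = −Σ p log₂ p ≈ 1.8184 bits.
Huffman merges: 39/500+229/1000→307/1000; 143/500+307/1000→593/1000; 407/1000+593/1000→1. L = 19/10 ≈ 1.9000.
Efficiency = H/L = 1.8184/1.9000 = 95.7%.

95.7%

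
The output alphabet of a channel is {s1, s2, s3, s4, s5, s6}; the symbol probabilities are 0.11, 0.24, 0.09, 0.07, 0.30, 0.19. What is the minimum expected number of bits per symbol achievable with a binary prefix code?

Repeatedly combine the two least-probable nodes; the expected code length is the sum of the merged weights.
merge 7/100 + 9/100 → 4/25
merge 11/100 + 4/25 → 27/100
merge 19/100 + 6/25 → 43/100
merge 27/100 + 3/10 → 57/100
merge 43/100 + 57/100 → 1
L = 4/25 + 27/100 + 43/100 + 57/100 + 1 = 243/100 = 2.43 bits/symbol.

2.43 bits/symbol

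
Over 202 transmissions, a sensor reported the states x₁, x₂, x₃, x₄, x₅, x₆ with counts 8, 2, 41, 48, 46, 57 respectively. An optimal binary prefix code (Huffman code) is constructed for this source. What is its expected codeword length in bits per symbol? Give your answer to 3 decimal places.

Probabilities are the counts divided by 202.
Repeatedly combine the two least-probable nodes; the expected code length is the sum of the merged weights.
merge 1/101 + 4/101 → 5/101
merge 5/101 + 41/202 → 51/202
merge 23/101 + 24/101 → 47/101
merge 51/202 + 57/202 → 54/101
merge 47/101 + 54/101 → 1
L = 5/101 + 51/202 + 47/101 + 54/101 + 1 = 465/202 ≈ 2.302 bits/symbol.

2.302 bits/symbol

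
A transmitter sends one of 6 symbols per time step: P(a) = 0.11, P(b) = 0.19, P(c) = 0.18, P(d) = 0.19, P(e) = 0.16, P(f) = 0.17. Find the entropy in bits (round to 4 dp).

2.5637 bits

H = −Σ pᵢ log₂ pᵢ.
−0.11·log₂(0.11) = 0.3503
−0.19·log₂(0.19) = 0.4552
−0.18·log₂(0.18) = 0.4453
−0.19·log₂(0.19) = 0.4552
−0.16·log₂(0.16) = 0.4230
−0.17·log₂(0.17) = 0.4346
Sum ≈ 2.5637 → 2.5637 bits.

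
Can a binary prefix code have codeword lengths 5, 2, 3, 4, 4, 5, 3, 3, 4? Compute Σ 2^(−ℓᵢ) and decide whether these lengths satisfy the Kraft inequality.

With common denominator 2^5 = 32: Σ 2^(−ℓᵢ) = 1/32 + 8/32 + 4/32 + 2/32 + 2/32 + 1/32 + 4/32 + 4/32 + 2/32 = 28/32 = 0.875.
Kraft's inequality requires Σ ≤ 1; here Σ = 0.875 ≤ 1, so such a prefix code exists.

0.875; yes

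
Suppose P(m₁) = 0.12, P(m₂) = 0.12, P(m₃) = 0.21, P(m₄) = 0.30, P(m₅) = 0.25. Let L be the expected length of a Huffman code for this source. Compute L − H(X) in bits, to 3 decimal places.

Entropy H = −Σ p log₂ p ≈ 2.2280 bits.
Huffman merges: 3/25+3/25→6/25; 21/100+6/25→9/20; 1/4+3/10→11/20; 9/20+11/20→1. L = 56/25 ≈ 2.2400.
L − H = 2.2400 − 2.2280 = 0.012 bits.

0.012 bits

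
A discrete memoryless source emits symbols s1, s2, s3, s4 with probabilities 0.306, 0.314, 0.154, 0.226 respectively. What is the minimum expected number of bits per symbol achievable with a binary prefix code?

2 bits/symbol

Repeatedly combine the two least-probable nodes; the expected code length is the sum of the merged weights.
merge 77/500 + 113/500 → 19/50
merge 153/500 + 157/500 → 31/50
merge 19/50 + 31/50 → 1
L = 19/50 + 31/50 + 1 = 2 bits/symbol.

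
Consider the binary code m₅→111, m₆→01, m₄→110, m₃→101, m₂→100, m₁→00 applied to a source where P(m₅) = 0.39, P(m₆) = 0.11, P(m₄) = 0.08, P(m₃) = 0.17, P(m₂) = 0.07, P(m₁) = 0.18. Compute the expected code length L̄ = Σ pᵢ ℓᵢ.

2.71 bits/symbol

L̄ = Σ pᵢ·ℓᵢ = 0.39·3 + 0.11·2 + 0.08·3 + 0.17·3 + 0.07·3 + 0.18·2 = 2.71 bits/symbol.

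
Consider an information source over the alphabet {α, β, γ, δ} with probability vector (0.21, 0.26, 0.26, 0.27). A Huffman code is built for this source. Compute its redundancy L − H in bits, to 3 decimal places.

0.007 bits

Entropy H = −Σ p log₂ p ≈ 1.9934 bits.
Huffman merges: 21/100+13/50→47/100; 13/50+27/100→53/100; 47/100+53/100→1. L = 2 ≈ 2.0000.
L − H = 2.0000 − 1.9934 = 0.007 bits.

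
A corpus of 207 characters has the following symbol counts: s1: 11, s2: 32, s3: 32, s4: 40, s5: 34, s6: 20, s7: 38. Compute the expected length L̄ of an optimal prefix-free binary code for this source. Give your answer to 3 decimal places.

Probabilities are the counts divided by 207.
Repeatedly combine the two least-probable nodes; the expected code length is the sum of the merged weights.
merge 11/207 + 20/207 → 31/207
merge 31/207 + 32/207 → 7/23
merge 32/207 + 34/207 → 22/69
merge 38/207 + 40/207 → 26/69
merge 7/23 + 22/69 → 43/69
merge 26/69 + 43/69 → 1
L = 31/207 + 7/23 + 22/69 + 26/69 + 43/69 + 1 = 574/207 ≈ 2.773 bits/symbol.

2.773 bits/symbol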